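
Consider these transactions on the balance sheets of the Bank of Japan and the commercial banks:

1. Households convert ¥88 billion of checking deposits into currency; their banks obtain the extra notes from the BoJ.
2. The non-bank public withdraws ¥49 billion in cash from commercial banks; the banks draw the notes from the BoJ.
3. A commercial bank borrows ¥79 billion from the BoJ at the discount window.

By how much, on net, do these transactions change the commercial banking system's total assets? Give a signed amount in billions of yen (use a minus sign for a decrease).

-¥58 billion

BoJ balance sheet:
  Assets:      Loans to banks +¥79B
  Liabilities: Bank reserves −¥58B, Currency in circulation +¥137B
Commercial banking system:
  Assets:      Reserves at CB −¥58B
  Liabilities: Checkable deposits −¥137B, Borrowings from CB +¥79B
Change in total bank assets = -¥58 billion.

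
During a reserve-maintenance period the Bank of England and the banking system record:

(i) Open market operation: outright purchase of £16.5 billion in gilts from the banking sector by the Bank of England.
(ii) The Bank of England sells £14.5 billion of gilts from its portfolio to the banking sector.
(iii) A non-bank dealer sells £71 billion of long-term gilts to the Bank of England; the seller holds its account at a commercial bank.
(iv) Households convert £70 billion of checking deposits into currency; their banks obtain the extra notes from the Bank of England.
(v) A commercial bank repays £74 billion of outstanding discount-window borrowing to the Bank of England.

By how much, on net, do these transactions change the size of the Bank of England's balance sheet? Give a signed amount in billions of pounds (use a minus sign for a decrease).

OMO purchase (from banks) £16.5 billion: a Bank of England asset is acquired → +£16.5B.
OMO sale (to banks) £14.5 billion: a Bank of England asset is shed → −£14.5B.
Asset purchase (from non-banks) £71 billion: a Bank of England asset is acquired → +£71B.
Currency withdrawal £70 billion: only the composition of liabilities changes → 0.
Discount-window repayment £74 billion: a Bank of England asset is shed → −£74B.
Net: 16.5 − 14.5 + 71 + 0 − 74 = -£1 billion.

-£1 billion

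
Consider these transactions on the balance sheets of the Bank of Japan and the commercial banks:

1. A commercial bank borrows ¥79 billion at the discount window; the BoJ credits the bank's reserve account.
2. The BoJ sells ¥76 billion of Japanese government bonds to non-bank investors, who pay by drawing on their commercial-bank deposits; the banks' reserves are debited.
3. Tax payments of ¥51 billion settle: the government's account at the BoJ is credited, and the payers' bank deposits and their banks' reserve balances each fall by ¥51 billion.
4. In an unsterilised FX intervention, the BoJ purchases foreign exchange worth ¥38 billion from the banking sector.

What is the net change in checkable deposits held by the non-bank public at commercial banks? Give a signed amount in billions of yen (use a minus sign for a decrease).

-¥127 billion

BoJ balance sheet:
  Assets:      Securities −¥76B, Loans to banks +¥79B, Foreign assets +¥38B
  Liabilities: Bank reserves −¥10B, Government deposits +¥51B
Commercial banking system:
  Assets:      Reserves at CB −¥10B, Foreign assets −¥38B
  Liabilities: Checkable deposits −¥127B, Borrowings from CB +¥79B
So the change in checkable deposits held by the non-bank public at commercial banks is -¥127 billion.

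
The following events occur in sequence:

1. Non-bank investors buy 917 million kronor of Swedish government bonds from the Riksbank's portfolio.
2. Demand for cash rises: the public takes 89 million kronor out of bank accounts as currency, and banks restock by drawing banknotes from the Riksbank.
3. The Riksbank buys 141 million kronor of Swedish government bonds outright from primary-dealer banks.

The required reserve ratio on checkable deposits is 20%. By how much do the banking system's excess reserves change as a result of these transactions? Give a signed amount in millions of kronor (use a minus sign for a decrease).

-663.8 million

Asset sale (to non-banks) 917 million kronor: reserves −917M, deposits −917M.
Currency withdrawal 89 million kronor: reserves −89M, deposits −89M.
OMO purchase (from banks) 141 million kronor: reserves +141M, deposits 0.
Totals: Δreserves = −865M, Δdeposits = −1006M.
Δrequired reserves = 20% × −1006M = −201.2M.
Δexcess reserves = Δreserves − Δrequired = −865M − (−201.2M) = -663.8 million.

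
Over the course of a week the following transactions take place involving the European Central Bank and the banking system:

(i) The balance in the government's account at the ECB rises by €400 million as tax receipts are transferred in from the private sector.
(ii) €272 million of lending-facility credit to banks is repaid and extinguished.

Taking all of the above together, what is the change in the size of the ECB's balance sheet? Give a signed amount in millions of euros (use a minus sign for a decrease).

-€272 million

Government account inflow €400 million: only the composition of liabilities changes → 0.
Discount-window repayment €272 million: an ECB asset is shed → −€272M.
Net: 0 − 272 = -€272 million.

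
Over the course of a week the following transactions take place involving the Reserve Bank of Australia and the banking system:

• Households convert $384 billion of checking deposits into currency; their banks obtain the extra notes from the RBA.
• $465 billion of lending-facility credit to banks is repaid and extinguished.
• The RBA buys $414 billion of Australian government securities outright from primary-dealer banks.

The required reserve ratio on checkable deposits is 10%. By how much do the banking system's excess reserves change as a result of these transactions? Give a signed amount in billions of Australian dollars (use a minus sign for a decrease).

-$396.6 billion

Currency withdrawal $384 billion: reserves −$384B, deposits −$384B.
Discount-window repayment $465 billion: reserves −$465B, deposits 0.
OMO purchase (from banks) $414 billion: reserves +$414B, deposits 0.
Totals: Δreserves = −$435B, Δdeposits = −$384B.
Δrequired reserves = 10% × −$384B = −$38.4B.
Δexcess reserves = Δreserves − Δrequired = −$435B − (−$38.4B) = -$396.6 billion.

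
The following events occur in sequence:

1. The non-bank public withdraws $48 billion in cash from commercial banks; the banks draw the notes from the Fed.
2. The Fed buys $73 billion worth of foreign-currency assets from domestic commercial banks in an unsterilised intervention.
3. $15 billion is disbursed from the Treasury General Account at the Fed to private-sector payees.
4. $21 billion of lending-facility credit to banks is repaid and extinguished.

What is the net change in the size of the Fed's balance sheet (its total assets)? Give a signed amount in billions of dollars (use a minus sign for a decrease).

+$52 billion

Currency withdrawal $48 billion: only the composition of liabilities changes → 0.
FX purchase $73 billion: a Fed asset is acquired → +$73B.
Government spending $15 billion: only the composition of liabilities changes → 0.
Discount-window repayment $21 billion: a Fed asset is shed → −$21B.
Net: 0 + 73 + 0 − 21 = +$52 billion.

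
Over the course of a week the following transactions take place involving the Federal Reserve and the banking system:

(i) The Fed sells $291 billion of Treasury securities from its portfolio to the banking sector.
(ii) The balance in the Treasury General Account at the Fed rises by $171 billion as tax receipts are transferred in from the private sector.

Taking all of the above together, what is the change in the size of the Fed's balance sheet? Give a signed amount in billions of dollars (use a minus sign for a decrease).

Fed balance sheet:
  Assets:      Securities −$291B
  Liabilities: Bank reserves −$462B, Government deposits +$171B
Commercial banking system:
  Assets:      Reserves at CB −$462B, Securities +$291B
  Liabilities: Checkable deposits −$171B
Change in total Fed assets = -$291 billion.

-$291 billion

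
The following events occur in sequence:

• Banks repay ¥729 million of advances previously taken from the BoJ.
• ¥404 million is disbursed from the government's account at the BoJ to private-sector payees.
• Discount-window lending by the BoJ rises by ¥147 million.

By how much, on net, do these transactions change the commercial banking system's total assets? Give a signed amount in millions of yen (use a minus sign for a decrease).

-¥178 million

BoJ balance sheet:
  Assets:      Loans to banks −¥582M
  Liabilities: Bank reserves −¥178M, Government deposits −¥404M
Commercial banking system:
  Assets:      Reserves at CB −¥178M
  Liabilities: Checkable deposits +¥404M, Borrowings from CB −¥582M
Change in total bank assets = -¥178 million.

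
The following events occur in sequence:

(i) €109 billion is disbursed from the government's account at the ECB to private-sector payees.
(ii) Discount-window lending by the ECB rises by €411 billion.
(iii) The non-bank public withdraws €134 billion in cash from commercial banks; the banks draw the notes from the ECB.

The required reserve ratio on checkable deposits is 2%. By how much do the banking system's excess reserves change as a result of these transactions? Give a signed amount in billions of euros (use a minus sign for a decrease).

+€386.5 billion

Government spending €109 billion: reserves +€109B, deposits +€109B.
Discount-window loan €411 billion: reserves +€411B, deposits 0.
Currency withdrawal €134 billion: reserves −€134B, deposits −€134B.
Totals: Δreserves = +€386B, Δdeposits = −€25B.
Δrequired reserves = 2% × −€25B = −€0.5B.
Δexcess reserves = Δreserves − Δrequired = +€386B − (−€0.5B) = +€386.5 billion.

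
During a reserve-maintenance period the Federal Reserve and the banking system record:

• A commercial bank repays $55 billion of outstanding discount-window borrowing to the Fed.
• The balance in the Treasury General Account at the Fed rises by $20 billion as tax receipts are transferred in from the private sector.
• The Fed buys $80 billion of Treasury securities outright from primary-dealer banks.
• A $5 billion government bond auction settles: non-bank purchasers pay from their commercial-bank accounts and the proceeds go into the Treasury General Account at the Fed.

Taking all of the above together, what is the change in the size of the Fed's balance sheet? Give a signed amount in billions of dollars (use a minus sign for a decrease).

Discount-window repayment $55 billion: a Fed asset is shed → −$55B.
Government account inflow $20 billion: only the composition of liabilities changes → 0.
OMO purchase (from banks) $80 billion: a Fed asset is acquired → +$80B.
Government account inflow $5 billion: only the composition of liabilities changes → 0.
Net: −55 + 0 + 80 + 0 = +$25 billion.

+$25 billion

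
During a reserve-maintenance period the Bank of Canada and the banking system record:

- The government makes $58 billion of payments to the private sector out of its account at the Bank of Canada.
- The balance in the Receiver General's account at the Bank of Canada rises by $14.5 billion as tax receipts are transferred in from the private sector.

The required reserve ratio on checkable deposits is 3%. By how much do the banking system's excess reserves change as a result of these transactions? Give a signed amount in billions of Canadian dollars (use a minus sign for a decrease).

Government spending $58 billion: reserves +$58B, deposits +$58B.
Government account inflow $14.5 billion: reserves −$14.5B, deposits −$14.5B.
Totals: Δreserves = +$43.5B, Δdeposits = +$43.5B.
Δrequired reserves = 3% × +$43.5B = +$1.305B.
Δexcess reserves = Δreserves − Δrequired = +$43.5B − (+$1.305B) = +$42.195 billion.

+$42.195 billion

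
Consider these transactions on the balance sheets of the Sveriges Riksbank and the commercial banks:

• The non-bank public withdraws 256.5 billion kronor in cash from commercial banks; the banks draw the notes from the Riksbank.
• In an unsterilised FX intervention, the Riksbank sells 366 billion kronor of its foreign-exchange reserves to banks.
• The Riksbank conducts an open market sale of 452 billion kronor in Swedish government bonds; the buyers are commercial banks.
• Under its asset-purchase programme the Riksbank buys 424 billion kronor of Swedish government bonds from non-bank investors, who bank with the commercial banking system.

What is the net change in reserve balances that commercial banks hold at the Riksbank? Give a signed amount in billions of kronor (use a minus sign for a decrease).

Currency withdrawal 256.5 billion kronor: banks swap reserves for currency → −256.5B.
FX sale 366 billion kronor: the buying banks pay out of their reserve balances → −366B.
OMO sale (to banks) 452 billion kronor: the buying banks pay out of their reserve balances → −452B.
Asset purchase (from non-banks) 424 billion kronor: the Riksbank pays by crediting reserve accounts → +424B.
Net: −256.5 − 366 − 452 + 424 = -650.5 billion.

-650.5 billion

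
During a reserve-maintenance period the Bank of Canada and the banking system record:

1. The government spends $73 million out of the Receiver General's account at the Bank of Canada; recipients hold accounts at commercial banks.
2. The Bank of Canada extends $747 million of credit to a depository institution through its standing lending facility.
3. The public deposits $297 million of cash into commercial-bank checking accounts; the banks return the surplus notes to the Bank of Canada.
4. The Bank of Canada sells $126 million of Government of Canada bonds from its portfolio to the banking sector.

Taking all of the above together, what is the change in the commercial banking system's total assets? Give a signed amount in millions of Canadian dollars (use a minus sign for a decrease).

Bank of Canada balance sheet:
  Assets:      Securities −$126M, Loans to banks +$747M
  Liabilities: Bank reserves +$991M, Currency in circulation −$297M, Government deposits −$73M
Commercial banking system:
  Assets:      Reserves at CB +$991M, Securities +$126M
  Liabilities: Checkable deposits +$370M, Borrowings from CB +$747M
Change in total bank assets = +$1117 million.

+$1117 million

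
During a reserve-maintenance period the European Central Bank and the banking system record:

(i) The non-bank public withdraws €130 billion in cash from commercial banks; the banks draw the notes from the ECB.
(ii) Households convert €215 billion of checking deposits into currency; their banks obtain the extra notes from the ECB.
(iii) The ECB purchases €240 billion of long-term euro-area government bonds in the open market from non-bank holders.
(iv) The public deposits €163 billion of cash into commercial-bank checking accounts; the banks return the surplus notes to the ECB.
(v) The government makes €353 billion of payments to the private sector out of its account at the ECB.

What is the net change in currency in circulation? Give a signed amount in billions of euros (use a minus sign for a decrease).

+€182 billion

Currency withdrawal €130 billion: notes leave the central bank → +€130B.
Currency withdrawal €215 billion: notes leave the central bank → +€215B.
Asset purchase (from non-banks) €240 billion: no currency enters or leaves circulation → 0.
Currency deposit €163 billion: notes return to the central bank → −€163B.
Government spending €353 billion: no currency enters or leaves circulation → 0.
Net: 130 + 215 + 0 − 163 + 0 = +€182 billion.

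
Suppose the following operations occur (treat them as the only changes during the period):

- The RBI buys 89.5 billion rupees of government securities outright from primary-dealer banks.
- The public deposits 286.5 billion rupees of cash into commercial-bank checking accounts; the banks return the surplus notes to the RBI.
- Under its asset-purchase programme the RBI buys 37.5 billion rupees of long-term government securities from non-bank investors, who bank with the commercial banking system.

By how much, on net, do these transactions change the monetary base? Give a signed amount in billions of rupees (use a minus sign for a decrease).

+127 billion

OMO purchase (from banks) 89.5 billion rupees: RBI balance sheet expands → +89.5B.
Currency deposit 286.5 billion rupees: just a shift between currency and reserves — both are base money → 0.
Asset purchase (from non-banks) 37.5 billion rupees: RBI balance sheet expands → +37.5B.
Net: 89.5 + 0 + 37.5 = +127 billion.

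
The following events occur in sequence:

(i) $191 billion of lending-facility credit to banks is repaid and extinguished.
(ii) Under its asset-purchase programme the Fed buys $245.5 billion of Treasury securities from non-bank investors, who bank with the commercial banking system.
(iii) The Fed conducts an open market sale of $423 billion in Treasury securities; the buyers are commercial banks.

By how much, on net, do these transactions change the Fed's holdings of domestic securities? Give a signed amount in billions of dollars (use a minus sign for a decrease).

-$177.5 billion

Discount-window repayment $191 billion: the Fed's securities portfolio is untouched → 0.
Asset purchase (from non-banks) $245.5 billion: securities added to the Fed's portfolio → +$245.5B.
OMO sale (to banks) $423 billion: securities removed from the Fed's portfolio → −$423B.
Net: 0 + 245.5 − 423 = -$177.5 billion.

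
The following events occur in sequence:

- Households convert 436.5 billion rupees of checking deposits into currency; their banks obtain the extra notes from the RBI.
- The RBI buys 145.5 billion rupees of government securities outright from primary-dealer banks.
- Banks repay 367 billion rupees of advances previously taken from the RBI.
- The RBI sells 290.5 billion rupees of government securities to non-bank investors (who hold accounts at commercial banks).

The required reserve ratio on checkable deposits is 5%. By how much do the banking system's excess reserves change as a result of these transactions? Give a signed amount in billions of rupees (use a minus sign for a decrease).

-912.15 billion

Currency withdrawal 436.5 billion rupees: reserves −436.5B, deposits −436.5B.
OMO purchase (from banks) 145.5 billion rupees: reserves +145.5B, deposits 0.
Discount-window repayment 367 billion rupees: reserves −367B, deposits 0.
Asset sale (to non-banks) 290.5 billion rupees: reserves −290.5B, deposits −290.5B.
Totals: Δreserves = −948.5B, Δdeposits = −727B.
Δrequired reserves = 5% × −727B = −36.35B.
Δexcess reserves = Δreserves − Δrequired = −948.5B − (−36.35B) = -912.15 billion.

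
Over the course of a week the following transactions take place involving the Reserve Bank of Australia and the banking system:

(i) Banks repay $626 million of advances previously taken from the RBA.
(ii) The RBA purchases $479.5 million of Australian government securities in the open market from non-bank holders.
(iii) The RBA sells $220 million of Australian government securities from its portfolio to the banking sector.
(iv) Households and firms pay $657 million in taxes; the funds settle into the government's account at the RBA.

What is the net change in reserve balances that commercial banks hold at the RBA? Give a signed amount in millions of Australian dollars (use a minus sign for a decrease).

-$1023.5 million

Discount-window repayment $626 million: repayment is debited from reserves → −$626M.
Asset purchase (from non-banks) $479.5 million: the RBA pays by crediting reserve accounts → +$479.5M.
OMO sale (to banks) $220 million: the buying banks pay out of their reserve balances → −$220M.
Government account inflow $657 million: funds move from bank reserves into the government account → −$657M.
Net: −626 + 479.5 − 220 − 657 = -$1023.5 million.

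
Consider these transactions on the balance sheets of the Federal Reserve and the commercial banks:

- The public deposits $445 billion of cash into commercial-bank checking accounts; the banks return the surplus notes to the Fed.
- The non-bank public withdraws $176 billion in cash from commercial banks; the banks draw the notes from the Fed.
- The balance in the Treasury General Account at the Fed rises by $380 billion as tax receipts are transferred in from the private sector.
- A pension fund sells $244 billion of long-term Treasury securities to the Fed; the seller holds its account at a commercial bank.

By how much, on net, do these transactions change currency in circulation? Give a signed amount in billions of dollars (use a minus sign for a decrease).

Currency deposit $445 billion: notes return to the central bank → −$445B.
Currency withdrawal $176 billion: notes leave the central bank → +$176B.
Government account inflow $380 billion: no currency enters or leaves circulation → 0.
Asset purchase (from non-banks) $244 billion: no currency enters or leaves circulation → 0.
Net: −445 + 176 + 0 + 0 = -$269 billion.

-$269 billion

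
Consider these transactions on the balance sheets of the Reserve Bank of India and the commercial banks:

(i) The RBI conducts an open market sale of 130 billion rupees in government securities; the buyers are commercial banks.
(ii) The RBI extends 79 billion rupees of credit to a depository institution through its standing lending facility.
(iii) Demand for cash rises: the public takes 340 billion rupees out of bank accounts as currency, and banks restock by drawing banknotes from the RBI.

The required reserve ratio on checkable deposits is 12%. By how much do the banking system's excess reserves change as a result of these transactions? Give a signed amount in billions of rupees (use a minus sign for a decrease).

OMO sale (to banks) 130 billion rupees: reserves −130B, deposits 0.
Discount-window loan 79 billion rupees: reserves +79B, deposits 0.
Currency withdrawal 340 billion rupees: reserves −340B, deposits −340B.
Totals: Δreserves = −391B, Δdeposits = −340B.
Δrequired reserves = 12% × −340B = −40.8B.
Δexcess reserves = Δreserves − Δrequired = −391B − (−40.8B) = -350.2 billion.

-350.2 billion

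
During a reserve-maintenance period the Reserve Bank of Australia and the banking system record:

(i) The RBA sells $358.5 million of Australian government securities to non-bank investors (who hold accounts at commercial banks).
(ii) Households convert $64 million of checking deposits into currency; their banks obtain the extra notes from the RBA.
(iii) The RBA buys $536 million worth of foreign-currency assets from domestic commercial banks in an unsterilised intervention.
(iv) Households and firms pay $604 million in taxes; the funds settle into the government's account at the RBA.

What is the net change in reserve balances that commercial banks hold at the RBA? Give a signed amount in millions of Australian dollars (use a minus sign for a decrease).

Asset sale (to non-banks) $358.5 million: the non-bank buyers' banks settle from reserves → −$358.5M.
Currency withdrawal $64 million: banks swap reserves for currency → −$64M.
FX purchase $536 million: the RBA pays by crediting reserve accounts → +$536M.
Government account inflow $604 million: funds move from bank reserves into the government account → −$604M.
Net: −358.5 − 64 + 536 − 604 = -$490.5 million.

-$490.5 million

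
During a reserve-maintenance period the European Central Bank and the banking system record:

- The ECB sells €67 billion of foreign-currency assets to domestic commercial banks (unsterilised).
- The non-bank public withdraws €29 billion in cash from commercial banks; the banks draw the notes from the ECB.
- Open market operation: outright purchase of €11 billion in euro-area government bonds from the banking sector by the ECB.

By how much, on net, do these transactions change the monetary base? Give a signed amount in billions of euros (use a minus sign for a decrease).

-€56 billion

FX sale €67 billion: ECB balance sheet contracts → −€67B.
Currency withdrawal €29 billion: just a shift between currency and reserves — both are base money → 0.
OMO purchase (from banks) €11 billion: ECB balance sheet expands → +€11B.
Net: −67 + 0 + 11 = -€56 billion.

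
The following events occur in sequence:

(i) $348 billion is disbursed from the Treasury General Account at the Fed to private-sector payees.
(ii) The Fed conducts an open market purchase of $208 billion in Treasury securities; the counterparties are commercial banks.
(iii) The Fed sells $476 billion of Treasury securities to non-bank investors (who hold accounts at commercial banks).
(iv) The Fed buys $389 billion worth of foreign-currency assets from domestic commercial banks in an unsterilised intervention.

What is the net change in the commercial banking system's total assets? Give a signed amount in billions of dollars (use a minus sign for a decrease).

-$128 billion

Fed balance sheet:
  Assets:      Securities −$268B, Foreign assets +$389B
  Liabilities: Bank reserves +$469B, Government deposits −$348B
Commercial banking system:
  Assets:      Reserves at CB +$469B, Securities −$208B, Foreign assets −$389B
  Liabilities: Checkable deposits −$128B
Change in total bank assets = -$128 billion.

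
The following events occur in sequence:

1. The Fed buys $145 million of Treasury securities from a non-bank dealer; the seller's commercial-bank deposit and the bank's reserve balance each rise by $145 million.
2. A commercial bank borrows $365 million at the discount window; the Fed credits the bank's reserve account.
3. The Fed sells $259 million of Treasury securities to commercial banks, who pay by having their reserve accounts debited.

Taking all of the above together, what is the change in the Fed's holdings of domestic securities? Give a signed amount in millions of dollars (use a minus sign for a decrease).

-$114 million

Fed balance sheet:
  Assets:      Securities −$114M, Loans to banks +$365M
  Liabilities: Bank reserves +$251M
Commercial banking system:
  Assets:      Reserves at CB +$251M, Securities +$259M
  Liabilities: Checkable deposits +$145M, Borrowings from CB +$365M
So the change in the Fed's holdings of domestic securities is -$114 million.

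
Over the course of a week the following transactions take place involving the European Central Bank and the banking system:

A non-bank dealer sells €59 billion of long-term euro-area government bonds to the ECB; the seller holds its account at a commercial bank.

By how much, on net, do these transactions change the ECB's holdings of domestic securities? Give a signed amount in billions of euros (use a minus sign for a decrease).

+€59 billion

ECB balance sheet:
  Assets:      Securities +€59B
  Liabilities: Bank reserves +€59B
Commercial banking system:
  Assets:      Reserves at CB +€59B
  Liabilities: Checkable deposits +€59B
So the change in the ECB's holdings of domestic securities is +€59 billion.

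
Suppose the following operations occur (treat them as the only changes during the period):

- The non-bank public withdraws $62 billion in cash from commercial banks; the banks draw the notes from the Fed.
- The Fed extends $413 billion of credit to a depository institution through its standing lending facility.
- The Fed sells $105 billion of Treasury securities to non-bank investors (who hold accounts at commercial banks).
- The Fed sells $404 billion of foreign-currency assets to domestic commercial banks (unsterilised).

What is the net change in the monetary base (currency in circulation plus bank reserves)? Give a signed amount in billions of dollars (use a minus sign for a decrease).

-$96 billion

Currency withdrawal $62 billion: just a shift between currency and reserves — both are base money → 0.
Discount-window loan $413 billion: Fed balance sheet expands → +$413B.
Asset sale (to non-banks) $105 billion: Fed balance sheet contracts → −$105B.
FX sale $404 billion: Fed balance sheet contracts → −$404B.
Net: 0 + 413 − 105 − 404 = -$96 billion.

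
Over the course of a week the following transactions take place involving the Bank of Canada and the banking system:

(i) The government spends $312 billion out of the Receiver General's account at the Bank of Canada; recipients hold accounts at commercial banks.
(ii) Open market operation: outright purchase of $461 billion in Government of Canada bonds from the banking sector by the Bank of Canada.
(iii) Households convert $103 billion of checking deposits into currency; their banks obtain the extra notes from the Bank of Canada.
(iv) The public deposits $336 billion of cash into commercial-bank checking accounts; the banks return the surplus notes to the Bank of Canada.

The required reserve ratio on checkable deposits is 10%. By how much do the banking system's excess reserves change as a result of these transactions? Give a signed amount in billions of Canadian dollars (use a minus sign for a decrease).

+$951.5 billion

Government spending $312 billion: reserves +$312B, deposits +$312B.
OMO purchase (from banks) $461 billion: reserves +$461B, deposits 0.
Currency withdrawal $103 billion: reserves −$103B, deposits −$103B.
Currency deposit $336 billion: reserves +$336B, deposits +$336B.
Totals: Δreserves = +$1006B, Δdeposits = +$545B.
Δrequired reserves = 10% × +$545B = +$54.5B.
Δexcess reserves = Δreserves − Δrequired = +$1006B − (+$54.5B) = +$951.5 billion.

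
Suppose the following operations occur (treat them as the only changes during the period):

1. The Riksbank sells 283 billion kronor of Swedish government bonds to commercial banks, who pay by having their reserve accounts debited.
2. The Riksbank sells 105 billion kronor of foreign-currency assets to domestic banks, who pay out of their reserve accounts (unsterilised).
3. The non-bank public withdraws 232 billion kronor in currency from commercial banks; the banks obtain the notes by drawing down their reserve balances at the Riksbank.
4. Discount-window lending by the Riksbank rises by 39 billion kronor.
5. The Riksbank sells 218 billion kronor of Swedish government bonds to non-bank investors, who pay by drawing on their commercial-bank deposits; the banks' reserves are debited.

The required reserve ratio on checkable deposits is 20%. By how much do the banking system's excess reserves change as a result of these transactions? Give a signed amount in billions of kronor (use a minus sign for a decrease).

-709 billion

OMO sale (to banks) 283 billion kronor: reserves −283B, deposits 0.
FX sale 105 billion kronor: reserves −105B, deposits 0.
Currency withdrawal 232 billion kronor: reserves −232B, deposits −232B.
Discount-window loan 39 billion kronor: reserves +39B, deposits 0.
Asset sale (to non-banks) 218 billion kronor: reserves −218B, deposits −218B.
Totals: Δreserves = −799B, Δdeposits = −450B.
Δrequired reserves = 20% × −450B = −90B.
Δexcess reserves = Δreserves − Δrequired = −799B − (−90B) = -709 billion.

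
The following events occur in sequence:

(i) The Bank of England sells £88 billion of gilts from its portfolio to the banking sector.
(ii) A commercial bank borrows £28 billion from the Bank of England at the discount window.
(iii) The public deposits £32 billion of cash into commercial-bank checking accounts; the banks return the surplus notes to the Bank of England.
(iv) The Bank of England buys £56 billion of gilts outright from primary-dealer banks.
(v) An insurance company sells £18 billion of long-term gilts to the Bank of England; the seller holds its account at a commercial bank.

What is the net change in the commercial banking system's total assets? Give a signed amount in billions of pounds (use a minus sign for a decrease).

+£78 billion

OMO sale (to banks) £88 billion: just an asset swap on bank balance sheets → 0.
Discount-window loan £28 billion: bank balance sheets expand → +£28B.
Currency deposit £32 billion: bank balance sheets expand → +£32B.
OMO purchase (from banks) £56 billion: just an asset swap on bank balance sheets → 0.
Asset purchase (from non-banks) £18 billion: bank balance sheets expand → +£18B.
Net: 0 + 28 + 32 + 0 + 18 = +£78 billion.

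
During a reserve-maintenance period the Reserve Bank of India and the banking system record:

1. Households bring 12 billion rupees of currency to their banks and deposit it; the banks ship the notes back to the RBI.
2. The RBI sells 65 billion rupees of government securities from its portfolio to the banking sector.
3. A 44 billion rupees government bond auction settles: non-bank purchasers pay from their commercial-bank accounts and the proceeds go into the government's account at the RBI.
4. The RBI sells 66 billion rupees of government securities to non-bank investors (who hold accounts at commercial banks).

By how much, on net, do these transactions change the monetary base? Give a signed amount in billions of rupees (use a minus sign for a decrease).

-175 billion

Currency deposit 12 billion rupees: just a shift between currency and reserves — both are base money → 0.
OMO sale (to banks) 65 billion rupees: RBI balance sheet contracts → −65B.
Government account inflow 44 billion rupees: reserves shift to a non-base liability → −44B.
Asset sale (to non-banks) 66 billion rupees: RBI balance sheet contracts → −66B.
Net: 0 − 65 − 44 − 66 = -175 billion.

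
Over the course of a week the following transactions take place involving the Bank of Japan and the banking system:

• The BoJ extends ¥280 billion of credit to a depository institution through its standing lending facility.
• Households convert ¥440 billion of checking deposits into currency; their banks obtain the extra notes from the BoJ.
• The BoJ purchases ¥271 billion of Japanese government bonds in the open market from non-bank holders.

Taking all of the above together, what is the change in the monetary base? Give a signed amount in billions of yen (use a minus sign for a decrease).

+¥551 billion

Discount-window loan ¥280 billion: BoJ balance sheet expands → +¥280B.
Currency withdrawal ¥440 billion: just a shift between currency and reserves — both are base money → 0.
Asset purchase (from non-banks) ¥271 billion: BoJ balance sheet expands → +¥271B.
Net: 280 + 0 + 271 = +¥551 billion.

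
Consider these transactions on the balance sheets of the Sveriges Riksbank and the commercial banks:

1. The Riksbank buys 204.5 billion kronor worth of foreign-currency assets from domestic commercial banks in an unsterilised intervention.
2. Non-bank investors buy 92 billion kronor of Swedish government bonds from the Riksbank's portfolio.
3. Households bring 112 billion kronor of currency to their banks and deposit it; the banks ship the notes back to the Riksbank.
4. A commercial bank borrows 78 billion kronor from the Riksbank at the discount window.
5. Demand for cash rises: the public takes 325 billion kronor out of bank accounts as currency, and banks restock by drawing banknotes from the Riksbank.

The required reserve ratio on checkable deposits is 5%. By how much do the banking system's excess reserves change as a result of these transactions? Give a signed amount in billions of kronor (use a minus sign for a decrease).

-7.25 billion

FX purchase 204.5 billion kronor: reserves +204.5B, deposits 0.
Asset sale (to non-banks) 92 billion kronor: reserves −92B, deposits −92B.
Currency deposit 112 billion kronor: reserves +112B, deposits +112B.
Discount-window loan 78 billion kronor: reserves +78B, deposits 0.
Currency withdrawal 325 billion kronor: reserves −325B, deposits −325B.
Totals: Δreserves = −22.5B, Δdeposits = −305B.
Δrequired reserves = 5% × −305B = −15.25B.
Δexcess reserves = Δreserves − Δrequired = −22.5B − (−15.25B) = -7.25 billion.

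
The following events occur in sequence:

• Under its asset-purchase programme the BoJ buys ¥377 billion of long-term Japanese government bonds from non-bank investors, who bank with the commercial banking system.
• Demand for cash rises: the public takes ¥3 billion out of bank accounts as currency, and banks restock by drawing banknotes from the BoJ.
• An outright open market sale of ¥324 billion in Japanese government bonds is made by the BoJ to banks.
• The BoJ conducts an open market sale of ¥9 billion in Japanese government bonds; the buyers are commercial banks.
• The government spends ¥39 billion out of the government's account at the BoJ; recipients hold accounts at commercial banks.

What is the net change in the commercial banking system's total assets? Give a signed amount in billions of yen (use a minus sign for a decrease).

+¥413 billion

BoJ balance sheet:
  Assets:      Securities +¥44B
  Liabilities: Bank reserves +¥80B, Currency in circulation +¥3B, Government deposits −¥39B
Commercial banking system:
  Assets:      Reserves at CB +¥80B, Securities +¥333B
  Liabilities: Checkable deposits +¥413B
Change in total bank assets = +¥413 billion.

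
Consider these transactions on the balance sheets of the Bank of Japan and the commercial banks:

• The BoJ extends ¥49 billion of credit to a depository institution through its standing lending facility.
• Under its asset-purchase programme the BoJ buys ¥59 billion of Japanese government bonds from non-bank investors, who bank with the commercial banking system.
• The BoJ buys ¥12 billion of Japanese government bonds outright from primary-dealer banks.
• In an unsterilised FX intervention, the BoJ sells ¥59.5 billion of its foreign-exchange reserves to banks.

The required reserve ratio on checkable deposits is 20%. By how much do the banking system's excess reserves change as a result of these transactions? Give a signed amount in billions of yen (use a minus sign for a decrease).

Discount-window loan ¥49 billion: reserves +¥49B, deposits 0.
Asset purchase (from non-banks) ¥59 billion: reserves +¥59B, deposits +¥59B.
OMO purchase (from banks) ¥12 billion: reserves +¥12B, deposits 0.
FX sale ¥59.5 billion: reserves −¥59.5B, deposits 0.
Totals: Δreserves = +¥60.5B, Δdeposits = +¥59B.
Δrequired reserves = 20% × +¥59B = +¥11.8B.
Δexcess reserves = Δreserves − Δrequired = +¥60.5B − (+¥11.8B) = +¥48.7 billion.

+¥48.7 billion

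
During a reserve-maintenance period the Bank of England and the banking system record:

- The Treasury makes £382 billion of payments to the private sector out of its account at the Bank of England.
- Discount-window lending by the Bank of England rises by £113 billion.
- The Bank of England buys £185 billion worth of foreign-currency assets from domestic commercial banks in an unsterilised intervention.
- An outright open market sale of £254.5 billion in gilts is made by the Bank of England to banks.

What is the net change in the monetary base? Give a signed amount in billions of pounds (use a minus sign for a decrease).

Bank of England balance sheet:
  Assets:      Securities −£254.5B, Loans to banks +£113B, Foreign assets +£185B
  Liabilities: Bank reserves +£425.5B, Government deposits −£382B
Monetary base = currency + reserves: 0 + (+£425.5B) = +£425.5 billion.

+£425.5 billion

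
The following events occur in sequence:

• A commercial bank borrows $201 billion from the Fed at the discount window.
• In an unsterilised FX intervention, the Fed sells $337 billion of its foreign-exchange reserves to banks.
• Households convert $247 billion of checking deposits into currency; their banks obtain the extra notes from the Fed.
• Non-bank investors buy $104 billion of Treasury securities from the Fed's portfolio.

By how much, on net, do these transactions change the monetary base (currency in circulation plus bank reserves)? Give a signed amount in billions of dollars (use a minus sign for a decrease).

Discount-window loan $201 billion: Fed balance sheet expands → +$201B.
FX sale $337 billion: Fed balance sheet contracts → −$337B.
Currency withdrawal $247 billion: just a shift between currency and reserves — both are base money → 0.
Asset sale (to non-banks) $104 billion: Fed balance sheet contracts → −$104B.
Net: 201 − 337 + 0 − 104 = -$240 billion.

-$240 billion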